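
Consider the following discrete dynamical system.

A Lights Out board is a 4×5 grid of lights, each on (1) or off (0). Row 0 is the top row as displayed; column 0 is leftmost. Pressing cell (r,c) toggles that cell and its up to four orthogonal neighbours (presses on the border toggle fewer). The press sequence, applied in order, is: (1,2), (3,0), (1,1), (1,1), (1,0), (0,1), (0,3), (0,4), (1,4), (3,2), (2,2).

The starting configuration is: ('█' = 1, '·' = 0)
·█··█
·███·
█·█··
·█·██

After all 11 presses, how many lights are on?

gen 0: ·█··█
·███·
█·█··
·█·██
gen 1: ·██·█
·····
█····
·█·██
gen 2: ·██·█
·····
·····
█··██
gen 3: ··█·█
███··
·█···
█··██
gen 4: ·██·█
·····
·····
█··██
gen 5: ███·█
██···
█····
█··██
gen 6: ····█
█····
█····
█··██
gen 7: ··██·
█··█·
█····
█··██
gen 8: ··█·█
█··██
█····
█··██
gen 9: ··█··
█····
█···█
█··██
gen 10: ··█··
█····
█·█·█
███·█
gen 11: ··█··
█·█··
██·██
██··█

10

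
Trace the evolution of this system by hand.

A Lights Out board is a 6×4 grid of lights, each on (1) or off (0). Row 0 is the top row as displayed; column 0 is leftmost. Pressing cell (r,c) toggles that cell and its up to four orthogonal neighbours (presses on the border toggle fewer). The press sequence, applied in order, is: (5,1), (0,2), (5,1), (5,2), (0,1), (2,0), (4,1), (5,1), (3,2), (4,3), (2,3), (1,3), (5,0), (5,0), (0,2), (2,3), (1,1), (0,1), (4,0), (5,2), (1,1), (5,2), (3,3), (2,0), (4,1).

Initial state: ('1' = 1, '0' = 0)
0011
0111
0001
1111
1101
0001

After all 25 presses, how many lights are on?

gen 0: 0011
0111
0001
1111
1101
0001
gen 1: 0011
0111
0001
1111
1001
1111
gen 2: 0100
0101
0001
1111
1001
1111
gen 3: 0100
0101
0001
1111
1101
0001
gen 4: 0100
0101
0001
1111
1111
0110
gen 5: 1010
0001
0001
1111
1111
0110
gen 6: 1010
1001
1101
0111
1111
0110
gen 7: 1010
1001
1101
0011
0001
0010
gen 8: 1010
1001
1101
0011
0101
1100
gen 9: 1010
1001
1111
0100
0111
1100
gen 10: 1010
1001
1111
0101
0100
1101
gen 11: 1010
1000
1100
0100
0100
1101
gen 12: 1011
1011
1101
0100
0100
1101
gen 13: 1011
1011
1101
0100
1100
0001
gen 14: 1011
1011
1101
0100
0100
1101
gen 15: 1100
1001
1101
0100
0100
1101
gen 16: 1100
1000
1110
0101
0100
1101
gen 17: 1000
0110
1010
0101
0100
1101
gen 18: 0110
0010
1010
0101
0100
1101
gen 19: 0110
0010
1010
1101
1000
0101
gen 20: 0110
0010
1010
1101
1010
0010
gen 21: 0010
1100
1110
1101
1010
0010
gen 22: 0010
1100
1110
1101
1000
0101
gen 23: 0010
1100
1111
1110
1001
0101
gen 24: 0010
0100
0011
0110
1001
0101
gen 25: 0010
0100
0011
0010
0111
0001

9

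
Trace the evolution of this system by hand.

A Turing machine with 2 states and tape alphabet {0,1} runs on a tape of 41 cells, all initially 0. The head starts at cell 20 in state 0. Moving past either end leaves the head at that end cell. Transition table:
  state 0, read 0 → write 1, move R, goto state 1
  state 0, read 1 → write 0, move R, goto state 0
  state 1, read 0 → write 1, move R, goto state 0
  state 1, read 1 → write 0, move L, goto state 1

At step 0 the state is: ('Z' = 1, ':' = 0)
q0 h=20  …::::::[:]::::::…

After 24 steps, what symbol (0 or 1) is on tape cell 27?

1

step 0: q0 h=20  …::::::[:]::::::…
step 1: q1 h=21  …:::::Z[:]::::::…
step 2: q0 h=22  …::::ZZ[:]::::::…
step 3: q1 h=23  …:::ZZZ[:]::::::…
step 4: q0 h=24  …::ZZZZ[:]::::::…
step 5: q1 h=25  …:ZZZZZ[:]::::::…
step 6: q0 h=26  …ZZZZZZ[:]::::::…
step 7: q1 h=27  …ZZZZZZ[:]::::::…
step 8: q0 h=28  …ZZZZZZ[:]::::::…
step 9: q1 h=29  …ZZZZZZ[:]::::::…
step 10: q0 h=30  …ZZZZZZ[:]::::::…
step 11: q1 h=31  …ZZZZZZ[:]::::::…
step 12: q0 h=32  …ZZZZZZ[:]::::::…
step 13: q1 h=33  …ZZZZZZ[:]::::::…
step 14: q0 h=34  …ZZZZZZ[:]::::::|
step 15: q1 h=35  …ZZZZZZ[:]:::::|
step 16: q0 h=36  …ZZZZZZ[:]::::|
step 17: q1 h=37  …ZZZZZZ[:]:::|
step 18: q0 h=38  …ZZZZZZ[:]::|
step 19: q1 h=39  …ZZZZZZ[:]:|
step 20: q0 h=40  …ZZZZZZ[:]|
step 21: q1 h=40  …ZZZZZZ[Z]|
step 22: q1 h=39  …ZZZZZZ[Z]:|
step 23: q1 h=38  …ZZZZZZ[Z]::|
step 24: q1 h=37  …ZZZZZZ[Z]:::|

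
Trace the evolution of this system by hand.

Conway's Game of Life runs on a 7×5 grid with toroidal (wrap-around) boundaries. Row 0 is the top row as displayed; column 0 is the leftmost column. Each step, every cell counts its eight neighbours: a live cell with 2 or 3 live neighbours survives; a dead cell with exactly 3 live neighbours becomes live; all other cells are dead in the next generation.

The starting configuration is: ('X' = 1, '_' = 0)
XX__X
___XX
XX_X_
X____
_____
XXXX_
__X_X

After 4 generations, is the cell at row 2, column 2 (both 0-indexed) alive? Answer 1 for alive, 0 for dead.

0) XX__X
___XX
XX_X_
X____
_____
XXXX_
__X_X
1) _XX__
___X_
XXXX_
XX__X
X_X_X
XXXXX
_____
2) __X__
X__XX
___X_
_____
_____
__X__
____X
3) X____
__XXX
___X_
_____
_____
_____
___X_
4) __X__
__XXX
__XXX
_____
_____
_____
_____

1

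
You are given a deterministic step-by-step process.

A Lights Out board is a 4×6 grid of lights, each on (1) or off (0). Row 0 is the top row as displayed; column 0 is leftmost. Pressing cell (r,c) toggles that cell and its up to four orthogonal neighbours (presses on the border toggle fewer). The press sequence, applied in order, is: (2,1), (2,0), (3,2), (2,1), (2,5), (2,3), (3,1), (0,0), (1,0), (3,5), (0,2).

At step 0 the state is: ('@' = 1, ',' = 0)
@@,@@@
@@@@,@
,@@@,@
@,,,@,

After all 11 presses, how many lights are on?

gen 0: @@,@@@
@@@@,@
,@@@,@
@,,,@,
gen 1: @@,@@@
@,@@,@
@,,@,@
@@,,@,
gen 2: @@,@@@
,,@@,@
,@,@,@
,@,,@,
gen 3: @@,@@@
,,@@,@
,@@@,@
,,@@@,
gen 4: @@,@@@
,@@@,@
@,,@,@
,@@@@,
gen 5: @@,@@@
,@@@,,
@,,@@,
,@@@@@
gen 6: @@,@@@
,@@,,,
@,@,,,
,@@,@@
gen 7: @@,@@@
,@@,,,
@@@,,,
@,,,@@
gen 8: ,,,@@@
@@@,,,
@@@,,,
@,,,@@
gen 9: @,,@@@
,,@,,,
,@@,,,
@,,,@@
gen 10: @,,@@@
,,@,,,
,@@,,@
@,,,,,
gen 11: @@@,@@
,,,,,,
,@@,,@
@,,,,,

9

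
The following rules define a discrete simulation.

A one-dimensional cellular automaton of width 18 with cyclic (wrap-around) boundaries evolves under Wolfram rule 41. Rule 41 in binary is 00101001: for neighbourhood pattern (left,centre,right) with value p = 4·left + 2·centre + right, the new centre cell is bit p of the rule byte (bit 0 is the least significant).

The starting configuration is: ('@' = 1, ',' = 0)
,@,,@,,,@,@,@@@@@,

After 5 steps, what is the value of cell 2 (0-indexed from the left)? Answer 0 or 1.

k=0  ,@,,@,,,@,@,@@@@@,
k=1  ,,,,,,@,,@,@@,,,,,
k=2  @@@@@,,,,,@@,,@@@@
k=3  ,,,,,,@@@,@,,,@,,,
k=4  @@@@@,@,,@,,@,,,@@
k=5  ,,,,,@,,,,,,,,@,@,

0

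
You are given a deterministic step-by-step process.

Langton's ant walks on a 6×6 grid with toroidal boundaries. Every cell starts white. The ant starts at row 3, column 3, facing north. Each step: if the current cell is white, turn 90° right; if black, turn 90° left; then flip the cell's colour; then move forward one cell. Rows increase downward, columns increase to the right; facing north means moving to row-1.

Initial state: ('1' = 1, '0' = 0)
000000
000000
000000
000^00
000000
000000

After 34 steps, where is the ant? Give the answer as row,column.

0) 000000
000000
000000
000^00
000000
000000
1) 000000
000000
000000
0001>0
000000
000000
2) 000000
000000
000000
000110
0000v0
000000
3) 000000
000000
000000
000110
000<10
000000
4) 000000
000000
000000
000^10
000110
000000
5) 000000
000000
000000
00<010
000110
000000
6) 000000
000000
00^000
001010
000110
000000
7) 000000
000000
001>00
001010
000110
000000
8) 000000
000000
001100
001v10
000110
000000
9) 000000
000000
001100
00<110
000110
000000
10) 000000
000000
001100
000110
00v110
000000
11) 000000
000000
001100
000110
0<1110
000000
12) 000000
000000
001100
0^0110
011110
000000
13) 000000
000000
001100
01>110
011110
000000
14) 000000
000000
001100
011110
01v110
000000
15) 000000
000000
001100
011110
010>10
000000
16) 000000
000000
001100
011^10
010010
000000
17) 000000
000000
001100
01<010
010010
000000
18) 000000
000000
001100
010010
01v010
000000
19) 000000
000000
001100
010010
0<1010
000000
20) 000000
000000
001100
010010
001010
0v0000
21) 000000
000000
001100
010010
001010
<10000
22) 000000
000000
001100
010010
^01010
110000
23) 000000
000000
001100
010010
1>1010
110000
24) 000000
000000
001100
010010
111010
1v0000
25) 000000
000000
001100
010010
111010
10>000
26) 00v000
000000
001100
010010
111010
101000
27) 0<1000
000000
001100
010010
111010
101000
28) 011000
000000
001100
010010
111010
1^1000
29) 011000
000000
001100
010010
111010
11>000
30) 011000
000000
001100
010010
11^010
110000
31) 011000
000000
001100
010010
1<0010
110000
32) 011000
000000
001100
010010
100010
1v0000
33) 011000
000000
001100
010010
100010
10>000
34) 01v000
000000
001100
010010
100010
101000

0,2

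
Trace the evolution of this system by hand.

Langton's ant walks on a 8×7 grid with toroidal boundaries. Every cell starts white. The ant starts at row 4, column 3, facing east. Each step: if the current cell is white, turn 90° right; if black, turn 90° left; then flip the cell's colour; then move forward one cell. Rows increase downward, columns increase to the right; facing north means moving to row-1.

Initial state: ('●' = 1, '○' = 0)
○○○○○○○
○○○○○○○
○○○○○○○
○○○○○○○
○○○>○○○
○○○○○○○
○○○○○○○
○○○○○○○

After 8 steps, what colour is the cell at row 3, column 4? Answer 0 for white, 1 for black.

1

t=0: ○○○○○○○
○○○○○○○
○○○○○○○
○○○○○○○
○○○>○○○
○○○○○○○
○○○○○○○
○○○○○○○
t=1: ○○○○○○○
○○○○○○○
○○○○○○○
○○○○○○○
○○○●○○○
○○○v○○○
○○○○○○○
○○○○○○○
t=2: ○○○○○○○
○○○○○○○
○○○○○○○
○○○○○○○
○○○●○○○
○○<●○○○
○○○○○○○
○○○○○○○
t=3: ○○○○○○○
○○○○○○○
○○○○○○○
○○○○○○○
○○^●○○○
○○●●○○○
○○○○○○○
○○○○○○○
t=4: ○○○○○○○
○○○○○○○
○○○○○○○
○○○○○○○
○○●>○○○
○○●●○○○
○○○○○○○
○○○○○○○
t=5: ○○○○○○○
○○○○○○○
○○○○○○○
○○○^○○○
○○●○○○○
○○●●○○○
○○○○○○○
○○○○○○○
t=6: ○○○○○○○
○○○○○○○
○○○○○○○
○○○●>○○
○○●○○○○
○○●●○○○
○○○○○○○
○○○○○○○
t=7: ○○○○○○○
○○○○○○○
○○○○○○○
○○○●●○○
○○●○v○○
○○●●○○○
○○○○○○○
○○○○○○○
t=8: ○○○○○○○
○○○○○○○
○○○○○○○
○○○●●○○
○○●<●○○
○○●●○○○
○○○○○○○
○○○○○○○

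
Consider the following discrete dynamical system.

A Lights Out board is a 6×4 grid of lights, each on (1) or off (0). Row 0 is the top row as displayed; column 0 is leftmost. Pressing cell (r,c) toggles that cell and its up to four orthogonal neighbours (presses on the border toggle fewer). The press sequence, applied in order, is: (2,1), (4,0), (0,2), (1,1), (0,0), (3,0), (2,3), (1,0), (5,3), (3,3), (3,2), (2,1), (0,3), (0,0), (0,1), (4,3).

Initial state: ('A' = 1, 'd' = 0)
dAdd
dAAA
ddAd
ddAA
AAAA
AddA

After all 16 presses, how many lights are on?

k=0  dAdd
dAAA
ddAd
ddAA
AAAA
AddA
k=1  dAdd
ddAA
AAdd
dAAA
AAAA
AddA
k=2  dAdd
ddAA
AAdd
AAAA
ddAA
dddA
k=3  ddAA
dddA
AAdd
AAAA
ddAA
dddA
k=4  dAAA
AAAA
Addd
AAAA
ddAA
dddA
k=5  AdAA
dAAA
Addd
AAAA
ddAA
dddA
k=6  AdAA
dAAA
dddd
ddAA
AdAA
dddA
k=7  AdAA
dAAd
ddAA
ddAd
AdAA
dddA
k=8  ddAA
AdAd
AdAA
ddAd
AdAA
dddA
k=9  ddAA
AdAd
AdAA
ddAd
AdAd
ddAd
k=10  ddAA
AdAd
AdAd
dddA
AdAA
ddAd
k=11  ddAA
AdAd
Addd
dAAd
AddA
ddAd
k=12  ddAA
AAAd
dAAd
ddAd
AddA
ddAd
k=13  dddd
AAAA
dAAd
ddAd
AddA
ddAd
k=14  AAdd
dAAA
dAAd
ddAd
AddA
ddAd
k=15  ddAd
ddAA
dAAd
ddAd
AddA
ddAd
k=16  ddAd
ddAA
dAAd
ddAA
AdAd
ddAA

11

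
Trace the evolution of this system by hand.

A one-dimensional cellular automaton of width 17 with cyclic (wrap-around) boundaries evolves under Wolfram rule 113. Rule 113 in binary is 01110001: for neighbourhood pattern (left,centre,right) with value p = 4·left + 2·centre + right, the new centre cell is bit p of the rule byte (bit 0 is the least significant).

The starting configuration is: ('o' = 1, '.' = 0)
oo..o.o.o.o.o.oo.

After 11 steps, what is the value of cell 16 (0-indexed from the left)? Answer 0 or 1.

step 0: oo..o.o.o.o.o.oo.
step 1: .oo..o.o.o.o.o.oo
step 2: o.oo..o.o.o.o.o.o
step 3: oo.oo..o.o.o.o.o.
step 4: .oo.oo..o.o.o.o.o
step 5: o.oo.oo..o.o.o.o.
step 6: .o.oo.oo..o.o.o.o
step 7: o.o.oo.oo..o.o.o.
step 8: .o.o.oo.oo..o.o.o
step 9: o.o.o.oo.oo..o.o.
step 10: .o.o.o.oo.oo..o.o
step 11: o.o.o.o.oo.oo..o.

0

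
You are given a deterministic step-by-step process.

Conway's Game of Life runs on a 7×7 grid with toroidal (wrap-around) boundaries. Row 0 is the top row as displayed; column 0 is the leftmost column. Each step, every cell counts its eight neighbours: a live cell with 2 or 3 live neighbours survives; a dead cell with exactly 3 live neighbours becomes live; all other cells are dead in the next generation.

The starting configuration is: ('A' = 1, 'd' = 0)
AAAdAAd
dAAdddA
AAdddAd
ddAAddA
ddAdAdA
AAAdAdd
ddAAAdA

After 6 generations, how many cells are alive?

gen 0: AAAdAAd
dAAdddA
AAdddAd
ddAAddA
ddAdAdA
AAAdAdd
ddAAAdA
gen 1: ddddAdd
dddAAdd
dddAdAd
ddAAAdA
ddddAdA
AdddAdA
ddddddA
gen 2: dddAAAd
dddAdAd
dddddAd
ddAdddA
ddddAdA
AdddddA
AdddddA
gen 3: dddAdAd
dddAdAA
ddddAAA
ddddddA
ddddddA
ddddddd
AdddAdd
gen 4: dddAdAd
dddAddd
AdddAdd
AdddddA
ddddddd
ddddddd
ddddAdd
gen 5: dddAddd
dddAddd
AdddddA
AdddddA
ddddddd
ddddddd
ddddAdd
gen 6: dddAAdd
ddddddd
AdddddA
AdddddA
ddddddd
ddddddd
ddddddd

6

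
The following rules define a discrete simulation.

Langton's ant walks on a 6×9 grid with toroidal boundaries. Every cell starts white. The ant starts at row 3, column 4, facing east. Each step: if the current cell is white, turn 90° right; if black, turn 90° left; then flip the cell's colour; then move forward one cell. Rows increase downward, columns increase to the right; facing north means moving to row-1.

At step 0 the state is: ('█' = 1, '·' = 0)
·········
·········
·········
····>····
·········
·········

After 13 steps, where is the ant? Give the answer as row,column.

0) ·········
·········
·········
····>····
·········
·········
1) ·········
·········
·········
····█····
····v····
·········
2) ·········
·········
·········
····█····
···<█····
·········
3) ·········
·········
·········
···^█····
···██····
·········
4) ·········
·········
·········
···█>····
···██····
·········
5) ·········
·········
····^····
···█·····
···██····
·········
6) ·········
·········
····█>···
···█·····
···██····
·········
7) ·········
·········
····██···
···█·v···
···██····
·········
8) ·········
·········
····██···
···█<█···
···██····
·········
9) ·········
·········
····^█···
···███···
···██····
·········
10) ·········
·········
···<·█···
···███···
···██····
·········
11) ·········
···^·····
···█·█···
···███···
···██····
·········
12) ·········
···█>····
···█·█···
···███···
···██····
·········
13) ·········
···██····
···█v█···
···███···
···██····
·········

2,4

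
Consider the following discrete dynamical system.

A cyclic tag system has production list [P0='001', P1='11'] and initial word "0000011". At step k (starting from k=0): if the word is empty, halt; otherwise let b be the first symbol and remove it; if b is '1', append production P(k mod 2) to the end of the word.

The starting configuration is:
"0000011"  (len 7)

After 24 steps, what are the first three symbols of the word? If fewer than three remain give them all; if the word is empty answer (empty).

001

[0] "0000011"  (len 7)
[1] "000011"  (len 6)
[2] "00011"  (len 5)
[3] "0011"  (len 4)
[4] "011"  (len 3)
[5] "11"  (len 2)
[6] "111"  (len 3)
[7] "11001"  (len 5)
[8] "100111"  (len 6)
[9] "00111001"  (len 8)
[10] "0111001"  (len 7)
[11] "111001"  (len 6)
[12] "1100111"  (len 7)
[13] "100111001"  (len 9)
[14] "0011100111"  (len 10)
[15] "011100111"  (len 9)
[16] "11100111"  (len 8)
[17] "1100111001"  (len 10)
[18] "10011100111"  (len 11)
[19] "0011100111001"  (len 13)
[20] "011100111001"  (len 12)
[21] "11100111001"  (len 11)
[22] "110011100111"  (len 12)
[23] "10011100111001"  (len 14)
[24] "001110011100111"  (len 15)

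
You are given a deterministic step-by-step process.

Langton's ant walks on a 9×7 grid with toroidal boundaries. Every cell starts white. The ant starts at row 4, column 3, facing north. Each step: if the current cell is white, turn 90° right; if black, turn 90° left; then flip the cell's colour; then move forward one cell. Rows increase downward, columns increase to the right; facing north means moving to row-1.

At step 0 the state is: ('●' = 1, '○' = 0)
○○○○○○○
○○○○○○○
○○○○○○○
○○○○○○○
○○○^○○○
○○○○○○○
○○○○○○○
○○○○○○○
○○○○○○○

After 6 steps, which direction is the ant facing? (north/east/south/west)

north

gen 0: ○○○○○○○
○○○○○○○
○○○○○○○
○○○○○○○
○○○^○○○
○○○○○○○
○○○○○○○
○○○○○○○
○○○○○○○
gen 1: ○○○○○○○
○○○○○○○
○○○○○○○
○○○○○○○
○○○●>○○
○○○○○○○
○○○○○○○
○○○○○○○
○○○○○○○
gen 2: ○○○○○○○
○○○○○○○
○○○○○○○
○○○○○○○
○○○●●○○
○○○○v○○
○○○○○○○
○○○○○○○
○○○○○○○
gen 3: ○○○○○○○
○○○○○○○
○○○○○○○
○○○○○○○
○○○●●○○
○○○<●○○
○○○○○○○
○○○○○○○
○○○○○○○
gen 4: ○○○○○○○
○○○○○○○
○○○○○○○
○○○○○○○
○○○^●○○
○○○●●○○
○○○○○○○
○○○○○○○
○○○○○○○
gen 5: ○○○○○○○
○○○○○○○
○○○○○○○
○○○○○○○
○○<○●○○
○○○●●○○
○○○○○○○
○○○○○○○
○○○○○○○
gen 6: ○○○○○○○
○○○○○○○
○○○○○○○
○○^○○○○
○○●○●○○
○○○●●○○
○○○○○○○
○○○○○○○
○○○○○○○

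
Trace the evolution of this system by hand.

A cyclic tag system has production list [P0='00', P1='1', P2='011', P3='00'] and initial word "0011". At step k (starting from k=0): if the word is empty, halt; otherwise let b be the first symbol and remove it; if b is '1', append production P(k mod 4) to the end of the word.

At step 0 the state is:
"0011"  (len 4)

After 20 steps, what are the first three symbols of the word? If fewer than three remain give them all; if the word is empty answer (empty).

k=0  "0011"  (len 4)
k=1  "011"  (len 3)
k=2  "11"  (len 2)
k=3  "1011"  (len 4)
k=4  "01100"  (len 5)
k=5  "1100"  (len 4)
k=6  "1001"  (len 4)
k=7  "001011"  (len 6)
k=8  "01011"  (len 5)
k=9  "1011"  (len 4)
k=10  "0111"  (len 4)
k=11  "111"  (len 3)
k=12  "1100"  (len 4)
k=13  "10000"  (len 5)
k=14  "00001"  (len 5)
k=15  "0001"  (len 4)
k=16  "001"  (len 3)
k=17  "01"  (len 2)
k=18  "1"  (len 1)
k=19  "011"  (len 3)
k=20  "11"  (len 2)

11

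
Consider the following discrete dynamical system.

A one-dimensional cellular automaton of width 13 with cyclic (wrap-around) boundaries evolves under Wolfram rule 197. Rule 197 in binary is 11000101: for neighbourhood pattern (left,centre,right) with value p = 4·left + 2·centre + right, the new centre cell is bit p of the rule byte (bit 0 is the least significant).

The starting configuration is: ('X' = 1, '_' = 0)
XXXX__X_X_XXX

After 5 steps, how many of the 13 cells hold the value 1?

[0] XXXX__X_X_XXX
[1] XXXX__X_X__XX
[2] XXXX__X_X___X
[3] XXXX__X_X_X__
[4] _XXX__X_X_X__
[5] __XX__X_X_X_X

6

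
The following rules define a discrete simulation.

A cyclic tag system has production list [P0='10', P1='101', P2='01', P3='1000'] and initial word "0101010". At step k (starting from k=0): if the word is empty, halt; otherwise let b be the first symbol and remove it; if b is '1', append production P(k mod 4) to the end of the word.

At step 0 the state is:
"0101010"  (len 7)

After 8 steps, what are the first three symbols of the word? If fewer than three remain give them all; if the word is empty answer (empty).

011

k=0  "0101010"  (len 7)
k=1  "101010"  (len 6)
k=2  "01010101"  (len 8)
k=3  "1010101"  (len 7)
k=4  "0101011000"  (len 10)
k=5  "101011000"  (len 9)
k=6  "01011000101"  (len 11)
k=7  "1011000101"  (len 10)
k=8  "0110001011000"  (len 13)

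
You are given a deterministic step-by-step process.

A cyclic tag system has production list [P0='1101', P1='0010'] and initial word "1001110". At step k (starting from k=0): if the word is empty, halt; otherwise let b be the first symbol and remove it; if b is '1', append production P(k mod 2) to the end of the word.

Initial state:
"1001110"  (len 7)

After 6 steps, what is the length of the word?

[0] "1001110"  (len 7)
[1] "0011101101"  (len 10)
[2] "011101101"  (len 9)
[3] "11101101"  (len 8)
[4] "11011010010"  (len 11)
[5] "10110100101101"  (len 14)
[6] "01101001011010010"  (len 17)

17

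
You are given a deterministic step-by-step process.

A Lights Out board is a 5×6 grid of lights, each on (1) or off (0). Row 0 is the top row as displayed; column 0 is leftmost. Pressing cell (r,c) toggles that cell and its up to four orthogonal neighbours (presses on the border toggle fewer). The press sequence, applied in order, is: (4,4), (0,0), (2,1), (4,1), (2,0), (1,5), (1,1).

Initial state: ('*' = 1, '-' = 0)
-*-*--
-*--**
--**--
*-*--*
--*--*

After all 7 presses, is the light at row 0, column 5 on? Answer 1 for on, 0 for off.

1

step 0: -*-*--
-*--**
--**--
*-*--*
--*--*
step 1: -*-*--
-*--**
--**--
*-*-**
--***-
step 2: *--*--
**--**
--**--
*-*-**
--***-
step 3: *--*--
*---**
**-*--
***-**
--***-
step 4: *--*--
*---**
**-*--
*-*-**
**-**-
step 5: *--*--
----**
---*--
--*-**
**-**-
step 6: *--*-*
------
---*-*
--*-**
**-**-
step 7: **-*-*
***---
-*-*-*
--*-**
**-**-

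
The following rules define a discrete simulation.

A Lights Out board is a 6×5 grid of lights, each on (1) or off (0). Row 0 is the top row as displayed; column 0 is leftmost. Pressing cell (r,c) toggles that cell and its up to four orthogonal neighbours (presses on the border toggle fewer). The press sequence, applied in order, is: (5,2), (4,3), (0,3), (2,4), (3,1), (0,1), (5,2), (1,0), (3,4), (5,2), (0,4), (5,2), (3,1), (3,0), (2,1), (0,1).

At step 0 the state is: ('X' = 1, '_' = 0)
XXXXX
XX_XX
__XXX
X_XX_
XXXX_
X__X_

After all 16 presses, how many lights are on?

12

step 0: XXXXX
XX_XX
__XXX
X_XX_
XXXX_
X__X_
step 1: XXXXX
XX_XX
__XXX
X_XX_
XX_X_
XXX__
step 2: XXXXX
XX_XX
__XXX
X_X__
XXX_X
XXXX_
step 3: XX___
XX__X
__XXX
X_X__
XXX_X
XXXX_
step 4: XX___
XX___
__X__
X_X_X
XXX_X
XXXX_
step 5: XX___
XX___
_XX__
_X__X
X_X_X
XXXX_
step 6: __X__
X____
_XX__
_X__X
X_X_X
XXXX_
step 7: __X__
X____
_XX__
_X__X
X___X
X____
step 8: X_X__
_X___
XXX__
_X__X
X___X
X____
step 9: X_X__
_X___
XXX_X
_X_X_
X____
X____
step 10: X_X__
_X___
XXX_X
_X_X_
X_X__
XXXX_
step 11: X_XXX
_X__X
XXX_X
_X_X_
X_X__
XXXX_
step 12: X_XXX
_X__X
XXX_X
_X_X_
X____
X____
step 13: X_XXX
_X__X
X_X_X
X_XX_
XX___
X____
step 14: X_XXX
_X__X
__X_X
_XXX_
_X___
X____
step 15: X_XXX
____X
XX__X
__XX_
_X___
X____
step 16: _X_XX
_X__X
XX__X
__XX_
_X___
X____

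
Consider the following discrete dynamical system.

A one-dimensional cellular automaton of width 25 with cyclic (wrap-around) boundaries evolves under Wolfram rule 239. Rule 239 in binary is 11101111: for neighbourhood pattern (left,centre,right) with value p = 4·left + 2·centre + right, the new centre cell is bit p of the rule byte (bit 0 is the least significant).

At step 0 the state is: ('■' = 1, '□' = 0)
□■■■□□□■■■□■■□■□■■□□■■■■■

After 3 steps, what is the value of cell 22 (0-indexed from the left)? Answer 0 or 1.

1

t=0: □■■■□□□■■■□■■□■□■■□□■■■■■
t=1: ■■■■□■■■■■■■■■■■■■□■■■■■■
t=2: ■■■■■■■■■■■■■■■■■■■■■■■■■
t=3: ■■■■■■■■■■■■■■■■■■■■■■■■■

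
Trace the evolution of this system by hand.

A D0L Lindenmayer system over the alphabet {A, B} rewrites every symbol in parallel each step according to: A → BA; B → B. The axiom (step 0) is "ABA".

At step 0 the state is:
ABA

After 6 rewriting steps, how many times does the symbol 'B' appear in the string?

t=0: ABA
t=1: BABBA
t=2: BBABBBA
t=3: BBBABBBBA
t=4: BBBBABBBBBA
t=5: BBBBBABBBBBBA
t=6: BBBBBBABBBBBBBA

13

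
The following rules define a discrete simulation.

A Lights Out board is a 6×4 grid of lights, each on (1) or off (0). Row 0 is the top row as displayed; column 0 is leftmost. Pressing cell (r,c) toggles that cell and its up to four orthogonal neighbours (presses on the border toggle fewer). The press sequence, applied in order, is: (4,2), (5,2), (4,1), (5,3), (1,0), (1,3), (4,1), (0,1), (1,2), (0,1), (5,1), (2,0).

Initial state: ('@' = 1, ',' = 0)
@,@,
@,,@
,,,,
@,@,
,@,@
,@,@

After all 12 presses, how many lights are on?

11

t=0: @,@,
@,,@
,,,,
@,@,
,@,@
,@,@
t=1: @,@,
@,,@
,,,,
@,,,
,,@,
,@@@
t=2: @,@,
@,,@
,,,,
@,,,
,,,,
,,,,
t=3: @,@,
@,,@
,,,,
@@,,
@@@,
,@,,
t=4: @,@,
@,,@
,,,,
@@,,
@@@@
,@@@
t=5: ,,@,
,@,@
@,,,
@@,,
@@@@
,@@@
t=6: ,,@@
,@@,
@,,@
@@,,
@@@@
,@@@
t=7: ,,@@
,@@,
@,,@
@,,,
,,,@
,,@@
t=8: @@,@
,,@,
@,,@
@,,,
,,,@
,,@@
t=9: @@@@
,@,@
@,@@
@,,,
,,,@
,,@@
t=10: ,,,@
,,,@
@,@@
@,,,
,,,@
,,@@
t=11: ,,,@
,,,@
@,@@
@,,,
,@,@
@@,@
t=12: ,,,@
@,,@
,@@@
,,,,
,@,@
@@,@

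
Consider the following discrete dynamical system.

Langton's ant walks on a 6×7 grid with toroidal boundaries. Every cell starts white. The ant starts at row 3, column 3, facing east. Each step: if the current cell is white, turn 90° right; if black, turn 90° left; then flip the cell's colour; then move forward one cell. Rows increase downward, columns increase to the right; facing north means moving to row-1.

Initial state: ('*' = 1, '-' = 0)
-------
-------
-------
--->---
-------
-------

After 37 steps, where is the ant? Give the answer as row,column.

0) -------
-------
-------
--->---
-------
-------
1) -------
-------
-------
---*---
---v---
-------
2) -------
-------
-------
---*---
--<*---
-------
3) -------
-------
-------
--^*---
--**---
-------
4) -------
-------
-------
--*>---
--**---
-------
5) -------
-------
---^---
--*----
--**---
-------
6) -------
-------
---*>--
--*----
--**---
-------
7) -------
-------
---**--
--*-v--
--**---
-------
8) -------
-------
---**--
--*<*--
--**---
-------
9) -------
-------
---^*--
--***--
--**---
-------
10) -------
-------
--<-*--
--***--
--**---
-------
11) -------
--^----
--*-*--
--***--
--**---
-------
12) -------
--*>---
--*-*--
--***--
--**---
-------
13) -------
--**---
--*v*--
--***--
--**---
-------
14) -------
--**---
--<**--
--***--
--**---
-------
15) -------
--**---
---**--
--v**--
--**---
-------
16) -------
--**---
---**--
--->*--
--**---
-------
17) -------
--**---
---^*--
----*--
--**---
-------
18) -------
--**---
--<-*--
----*--
--**---
-------
19) -------
--^*---
--*-*--
----*--
--**---
-------
20) -------
-<-*---
--*-*--
----*--
--**---
-------
21) -^-----
-*-*---
--*-*--
----*--
--**---
-------
22) -*>----
-*-*---
--*-*--
----*--
--**---
-------
23) -**----
-*v*---
--*-*--
----*--
--**---
-------
24) -**----
-<**---
--*-*--
----*--
--**---
-------
25) -**----
--**---
-v*-*--
----*--
--**---
-------
26) -**----
--**---
<**-*--
----*--
--**---
-------
27) -**----
^-**---
***-*--
----*--
--**---
-------
28) -**----
*>**---
***-*--
----*--
--**---
-------
29) -**----
****---
*v*-*--
----*--
--**---
-------
30) -**----
****---
*->-*--
----*--
--**---
-------
31) -**----
**^*---
*---*--
----*--
--**---
-------
32) -**----
*<-*---
*---*--
----*--
--**---
-------
33) -**----
*--*---
*v--*--
----*--
--**---
-------
34) -**----
*--*---
<*--*--
----*--
--**---
-------
35) -**----
*--*---
-*--*--
v---*--
--**---
-------
36) -**----
*--*---
-*--*--
*---*-<
--**---
-------
37) -**----
*--*---
-*--*-^
*---*-*
--**---
-------

2,6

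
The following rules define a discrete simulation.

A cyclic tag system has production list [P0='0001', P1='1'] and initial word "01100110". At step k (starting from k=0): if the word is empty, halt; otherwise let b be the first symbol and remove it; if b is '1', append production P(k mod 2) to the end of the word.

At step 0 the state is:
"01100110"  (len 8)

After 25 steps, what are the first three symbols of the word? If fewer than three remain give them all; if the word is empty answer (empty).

step 0: "01100110"  (len 8)
step 1: "1100110"  (len 7)
step 2: "1001101"  (len 7)
step 3: "0011010001"  (len 10)
step 4: "011010001"  (len 9)
step 5: "11010001"  (len 8)
step 6: "10100011"  (len 8)
step 7: "01000110001"  (len 11)
step 8: "1000110001"  (len 10)
step 9: "0001100010001"  (len 13)
step 10: "001100010001"  (len 12)
step 11: "01100010001"  (len 11)
step 12: "1100010001"  (len 10)
step 13: "1000100010001"  (len 13)
step 14: "0001000100011"  (len 13)
step 15: "001000100011"  (len 12)
step 16: "01000100011"  (len 11)
step 17: "1000100011"  (len 10)
step 18: "0001000111"  (len 10)
step 19: "001000111"  (len 9)
step 20: "01000111"  (len 8)
step 21: "1000111"  (len 7)
step 22: "0001111"  (len 7)
step 23: "001111"  (len 6)
step 24: "01111"  (len 5)
step 25: "1111"  (len 4)

111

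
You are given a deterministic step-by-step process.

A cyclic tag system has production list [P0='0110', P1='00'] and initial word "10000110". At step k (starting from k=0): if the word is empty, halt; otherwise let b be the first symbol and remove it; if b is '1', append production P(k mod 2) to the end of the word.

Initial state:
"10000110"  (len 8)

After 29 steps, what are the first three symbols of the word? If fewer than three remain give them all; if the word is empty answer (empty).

[0] "10000110"  (len 8)
[1] "00001100110"  (len 11)
[2] "0001100110"  (len 10)
[3] "001100110"  (len 9)
[4] "01100110"  (len 8)
[5] "1100110"  (len 7)
[6] "10011000"  (len 8)
[7] "00110000110"  (len 11)
[8] "0110000110"  (len 10)
[9] "110000110"  (len 9)
[10] "1000011000"  (len 10)
[11] "0000110000110"  (len 13)
[12] "000110000110"  (len 12)
[13] "00110000110"  (len 11)
[14] "0110000110"  (len 10)
[15] "110000110"  (len 9)
[16] "1000011000"  (len 10)
[17] "0000110000110"  (len 13)
[18] "000110000110"  (len 12)
[19] "00110000110"  (len 11)
[20] "0110000110"  (len 10)
[21] "110000110"  (len 9)
[22] "1000011000"  (len 10)
[23] "0000110000110"  (len 13)
[24] "000110000110"  (len 12)
[25] "00110000110"  (len 11)
[26] "0110000110"  (len 10)
[27] "110000110"  (len 9)
[28] "1000011000"  (len 10)
[29] "0000110000110"  (len 13)

000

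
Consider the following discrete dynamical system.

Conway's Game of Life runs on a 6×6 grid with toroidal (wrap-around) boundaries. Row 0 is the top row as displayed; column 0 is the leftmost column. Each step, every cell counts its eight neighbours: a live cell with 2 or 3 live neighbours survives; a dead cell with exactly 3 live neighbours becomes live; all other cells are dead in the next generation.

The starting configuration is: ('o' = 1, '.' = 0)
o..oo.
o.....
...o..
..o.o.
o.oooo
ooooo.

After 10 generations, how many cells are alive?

11

t=0: o..oo.
o.....
...o..
..o.o.
o.oooo
ooooo.
t=1: o...o.
...ooo
...o..
.oo...
o.....
......
t=2: ...oo.
...o.o
...o..
.oo...
.o....
.....o
t=3: ...o.o
..oo..
...oo.
.oo...
ooo...
....o.
t=4: ..oo..
..o...
.o..o.
o.....
o.oo..
oooooo
t=5: o....o
.oo...
.o....
o.oo.o
......
o....o
t=6: .....o
.oo...
...o..
ooo...
.o..o.
o....o
t=7: .o...o
..o...
o..o..
oooo..
..o...
o...oo
t=8: .o..oo
ooo...
o..o..
o..o..
..o.o.
oo..oo
t=9: ...oo.
..ooo.
o..o.o
.ooooo
..o.o.
.oo...
t=10: .o..o.
..o...
o.....
.o....
o...oo
.oo.o.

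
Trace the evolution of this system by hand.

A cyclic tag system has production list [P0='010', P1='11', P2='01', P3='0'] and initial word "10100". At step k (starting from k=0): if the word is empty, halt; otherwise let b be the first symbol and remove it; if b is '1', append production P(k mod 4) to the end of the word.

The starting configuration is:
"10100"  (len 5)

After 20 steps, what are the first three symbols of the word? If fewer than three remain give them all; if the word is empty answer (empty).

step 0: "10100"  (len 5)
step 1: "0100010"  (len 7)
step 2: "100010"  (len 6)
step 3: "0001001"  (len 7)
step 4: "001001"  (len 6)
step 5: "01001"  (len 5)
step 6: "1001"  (len 4)
step 7: "00101"  (len 5)
step 8: "0101"  (len 4)
step 9: "101"  (len 3)
step 10: "0111"  (len 4)
step 11: "111"  (len 3)
step 12: "110"  (len 3)
step 13: "10010"  (len 5)
step 14: "001011"  (len 6)
step 15: "01011"  (len 5)
step 16: "1011"  (len 4)
step 17: "011010"  (len 6)
step 18: "11010"  (len 5)
step 19: "101001"  (len 6)
step 20: "010010"  (len 6)

010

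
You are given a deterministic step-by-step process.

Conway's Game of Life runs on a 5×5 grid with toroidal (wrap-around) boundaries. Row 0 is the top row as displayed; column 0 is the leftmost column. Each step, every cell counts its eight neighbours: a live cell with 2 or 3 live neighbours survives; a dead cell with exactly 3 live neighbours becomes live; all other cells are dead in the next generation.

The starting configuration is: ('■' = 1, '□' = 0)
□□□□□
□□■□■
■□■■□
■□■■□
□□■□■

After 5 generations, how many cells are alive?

6

t=0: □□□□□
□□■□■
■□■■□
■□■■□
□□■□■
t=1: □□□□□
□■■□■
■□□□□
■□□□□
□■■□■
t=2: □□□□□
■■□□□
■□□□■
■□□□■
■■□□□
t=3: □□□□□
■■□□■
□□□□□
□□□□□
■■□□■
t=4: □□□□□
■□□□□
■□□□□
■□□□□
■□□□□
t=5: □□□□□
□□□□□
■■□□■
■■□□■
□□□□□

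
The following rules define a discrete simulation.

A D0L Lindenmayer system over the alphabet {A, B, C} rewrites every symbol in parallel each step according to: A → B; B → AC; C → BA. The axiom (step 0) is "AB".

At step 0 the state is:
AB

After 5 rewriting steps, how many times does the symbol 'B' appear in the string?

k=0  AB
k=1  BAC
k=2  ACBBA
k=3  BBAACACB
k=4  ACACBBBABBAAC
k=5  BBABBAACACACBACACBBBA

8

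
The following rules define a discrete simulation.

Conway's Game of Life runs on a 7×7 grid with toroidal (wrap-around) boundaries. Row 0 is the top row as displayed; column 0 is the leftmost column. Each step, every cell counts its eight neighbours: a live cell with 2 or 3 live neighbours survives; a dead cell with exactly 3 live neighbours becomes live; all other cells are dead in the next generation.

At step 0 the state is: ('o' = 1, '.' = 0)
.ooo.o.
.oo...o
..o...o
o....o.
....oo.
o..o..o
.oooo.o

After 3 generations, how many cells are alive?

step 0: .ooo.o.
.oo...o
..o...o
o....o.
....oo.
o..o..o
.oooo.o
step 1: .....oo
.....oo
..o..oo
....oo.
o...oo.
oo....o
......o
step 2: o......
o...o..
.......
...o...
oo..o..
.o.....
.......
step 3: .......
.......
.......
.......
ooo....
oo.....
.......

5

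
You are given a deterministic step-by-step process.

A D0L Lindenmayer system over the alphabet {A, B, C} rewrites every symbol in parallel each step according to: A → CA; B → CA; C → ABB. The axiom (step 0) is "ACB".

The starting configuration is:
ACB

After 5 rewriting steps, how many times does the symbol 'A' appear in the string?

t=0: ACB
t=1: CAABBCA
t=2: ABBCACACACAABBCA
t=3: CACACAABBCAABBCAABBCAABBCACACACAABBCA
t=4: ABBCAABBCAABBCACACACAABBCACACACAABBCACACACAABBCACACACAABBCAABBCAABBCAABBCACACACAABBCA
t=5: CACACAABBCACACACAABBCACACACAABBCAABBCAABBCAABBCACACACAABBC…ACACAABBCACACACAABBCACACACAABBCAABBCAABBCAABBCACACACAABBCA  (len 196)

85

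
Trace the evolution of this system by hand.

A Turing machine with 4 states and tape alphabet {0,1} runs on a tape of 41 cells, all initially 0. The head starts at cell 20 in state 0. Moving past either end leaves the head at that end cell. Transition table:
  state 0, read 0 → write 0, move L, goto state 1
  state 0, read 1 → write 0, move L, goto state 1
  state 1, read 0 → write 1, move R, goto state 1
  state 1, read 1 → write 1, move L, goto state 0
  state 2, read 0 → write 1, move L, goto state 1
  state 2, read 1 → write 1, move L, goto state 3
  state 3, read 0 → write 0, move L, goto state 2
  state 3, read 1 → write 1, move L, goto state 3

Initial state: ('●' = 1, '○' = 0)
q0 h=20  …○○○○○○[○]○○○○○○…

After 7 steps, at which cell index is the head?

step 0: q0 h=20  …○○○○○○[○]○○○○○○…
step 1: q1 h=19  …○○○○○○[○]○○○○○○…
step 2: q1 h=20  …○○○○○●[○]○○○○○○…
step 3: q1 h=21  …○○○○●●[○]○○○○○○…
step 4: q1 h=22  …○○○●●●[○]○○○○○○…
step 5: q1 h=23  …○○●●●●[○]○○○○○○…
step 6: q1 h=24  …○●●●●●[○]○○○○○○…
step 7: q1 h=25  …●●●●●●[○]○○○○○○…

25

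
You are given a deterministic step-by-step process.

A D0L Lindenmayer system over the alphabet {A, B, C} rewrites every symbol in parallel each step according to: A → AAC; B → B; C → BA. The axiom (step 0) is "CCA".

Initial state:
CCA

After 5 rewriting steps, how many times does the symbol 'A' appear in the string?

gen 0: CCA
gen 1: BABAAAC
gen 2: BAACBAACAACAACBA
gen 3: BAACAACBABAACAACBAAACAACBAAACAACBABAAC
gen 4: BAACAACBAAACAACBABAACBAACAACBAAACAACBABAACAACAACBAAACAACBABAACAACAACBAAACAACBABAACBAACAACBA
gen 5: BAACAACBAAACAACBABAACAACAACBAAACAACBABAACBAACAACBABAACAACB…ACBABAACAACAACBAAACAACBABAACBAACAACBABAACAACBAAACAACBABAAC  (len 219)

128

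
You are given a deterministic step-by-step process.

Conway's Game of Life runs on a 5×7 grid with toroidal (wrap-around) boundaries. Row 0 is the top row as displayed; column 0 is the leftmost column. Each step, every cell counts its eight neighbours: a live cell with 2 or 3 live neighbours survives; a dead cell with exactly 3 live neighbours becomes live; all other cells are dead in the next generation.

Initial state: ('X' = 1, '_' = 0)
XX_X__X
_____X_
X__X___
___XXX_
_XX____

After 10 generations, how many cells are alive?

15

0) XX_X__X
_____X_
X__X___
___XXX_
_XX____
1) XX____X
_XX_X__
___X_XX
_X_XX__
_X___XX
2) ______X
_XXXX__
XX___X_
___X___
_X__XXX
3) _X____X
_XXXXXX
XX_____
_XX____
X___XXX
4) _X_____
___XXXX
____XXX
__X__X_
__X__XX
5) X_XX___
X__X__X
_______
___X___
_XX__XX
6) ___XXX_
XXXX__X
_______
__X____
XX__X_X
7) _______
XXXX_XX
X__X___
XX_____
XXX_X_X
8) ____X__
XXXXX_X
___XX__
___X___
__X___X
9) ____X_X
XXX____
XX___X_
__XXX__
___X___
10) XXXX___
__X__X_
X___X_X
_XXXX__
__X__X_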